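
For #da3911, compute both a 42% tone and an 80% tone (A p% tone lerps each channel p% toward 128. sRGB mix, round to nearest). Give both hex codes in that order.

#b45740, #92726a

#da3911 is rgb(218, 57, 17).
42% tone:
  R: 218 + 0.42×(128−218) = 218 − 37.8 = 180.2 → 180
  G: 57 + 29.82 = 86.82 → 87
  B: 17 + 0.42×(128−17) = 17 + 46.62 = 63.62 → 64
  → #b45740
80% tone:
  R: 218 + 0.8×(128−218) = 218 − 72 = 146 → 146
  G: 57 + 0.8×(128−57) = 57 + 56.8 = 113.8 → 114
  B: 17 + 0.8×(128−17) = 17 + 88.8 = 105.8 → 106
  → #92726a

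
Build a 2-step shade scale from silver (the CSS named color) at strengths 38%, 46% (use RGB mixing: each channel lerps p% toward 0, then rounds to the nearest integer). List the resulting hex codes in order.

#777777, #686868

CSS silver is rgb(192, 192, 192).
38%: (192 − 72.96 = 119.04→119, 192 − 72.96 = 119.04→119, 192 − 72.96 = 119.04→119) → #777777
46%: (192 − 88.32 = 103.68→104, 192 − 88.32 = 103.68→104, 192 − 88.32 = 103.68→104) → #686868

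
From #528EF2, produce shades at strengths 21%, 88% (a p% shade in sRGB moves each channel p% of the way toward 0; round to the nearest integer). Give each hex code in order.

#528EF2 is rgb(82, 142, 242).
21%: (82 − 17.22 = 64.78→65, 142 − 29.82 = 112.18→112, 242 − 50.82 = 191.18→191) → #4170BF
88%: (82 − 72.16 = 9.84→10, 142 − 124.96 = 17.04→17, 242 − 212.96 = 29.04→29) → #0A111D

#4170BF, #0A111D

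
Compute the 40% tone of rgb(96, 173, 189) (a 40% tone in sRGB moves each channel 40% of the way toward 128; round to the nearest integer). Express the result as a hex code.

Per channel, c → c + 0.4(128 − c):
  R: 96 + 12.8 = 108.8 → 109
  G: 173 + 0.4×(128−173) = 173 − 18 = 155 → 155
  B: 189 + 0.4×(128−189) = 189 − 24.4 = 164.6 → 165
rgb(109, 155, 165) = #6D9BA5.

#6D9BA5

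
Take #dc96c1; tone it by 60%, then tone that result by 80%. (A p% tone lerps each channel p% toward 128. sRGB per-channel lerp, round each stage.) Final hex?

#878285

#dc96c1 is rgb(220, 150, 193).
Per channel, c → c + 0.6(128 − c):
  R: 220 + 0.6×(128−220) = 220 − 55.2 = 164.8 → 165
  G: 150 + 0.6×(128−150) = 150 − 13.2 = 136.8 → 137
  B: 193 + 0.6×(128−193) = 193 − 39 = 154 → 154
After the tone: rgb(165, 137, 154) = #a5899a.
An 80% tone moves each channel 80% toward 128:
  R: 165 + 0.8×(128−165) = 165 − 29.6 = 135.4 → 135
  G: 137 − 7.2 = 129.8 → 130
  B: 154 + 0.8×(128−154) = 154 − 20.8 = 133.2 → 133
rgb(135, 130, 133) = #878285.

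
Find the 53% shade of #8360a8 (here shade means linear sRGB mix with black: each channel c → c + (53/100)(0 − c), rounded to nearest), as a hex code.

#8360a8 is rgb(131, 96, 168).
Per channel, c → c + 0.53(0 − c):
  R: 131 − 69.43 = 61.57 → 62
  G: 96 − 50.88 = 45.12 → 45
  B: 168 − 89.04 = 78.96 → 79
rgb(62, 45, 79) = #3e2d4f.

#3e2d4f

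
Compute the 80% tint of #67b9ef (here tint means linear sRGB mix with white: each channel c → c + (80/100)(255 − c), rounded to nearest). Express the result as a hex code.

#e1f1fc

#67b9ef is rgb(103, 185, 239).
Per channel, c → c + 0.8(255 − c):
  R: 103 + 0.8×(255−103) = 103 + 121.6 = 224.6 → 225
  G: 185 + 56 = 241 → 241
  B: 239 + 0.8×(255−239) = 239 + 12.8 = 251.8 → 252
rgb(225, 241, 252) = #e1f1fc.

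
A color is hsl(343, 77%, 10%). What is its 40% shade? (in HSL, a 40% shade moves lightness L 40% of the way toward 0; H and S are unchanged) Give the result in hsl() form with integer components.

hsl(343, 77%, 6%)

L moves 40% from 10 toward 0: 10 − 4 = 6 → 6.
H and S are unchanged.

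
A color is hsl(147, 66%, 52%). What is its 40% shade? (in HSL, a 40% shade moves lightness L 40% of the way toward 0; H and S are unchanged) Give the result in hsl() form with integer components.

L moves 40% from 52 toward 0: 52 − 20.8 = 31.2 → 31.
H and S are unchanged.

hsl(147, 66%, 31%)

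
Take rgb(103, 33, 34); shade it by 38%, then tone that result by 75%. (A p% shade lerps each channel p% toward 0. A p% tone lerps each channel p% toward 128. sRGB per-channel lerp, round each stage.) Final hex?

#706565

Per channel, c → c + 0.38(0 − c):
  R: 103 + 0.38×(0−103) = 103 − 39.14 = 63.86 → 64
  G: 33 + 0.38×(0−33) = 33 − 12.54 = 20.46 → 20
  B: 34 − 12.92 = 21.08 → 21
After the shade: rgb(64, 20, 21) = #401415.
A 75% tone moves each channel 75% toward 128:
  R: 64 + 0.75×(128−64) = 64 + 48 = 112 → 112
  G: 20 + 81 = 101 → 101
  B: 21 + 0.75×(128−21) = 21 + 80.25 = 101.25 → 101
rgb(112, 101, 101) = #706565.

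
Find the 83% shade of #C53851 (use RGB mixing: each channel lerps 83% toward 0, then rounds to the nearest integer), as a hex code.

#C53851 is rgb(197, 56, 81).
Per channel, c → c + 0.83(0 − c):
  R: 197 + 0.83×(0−197) = 197 − 163.51 = 33.49 → 33
  G: 56 + 0.83×(0−56) = 56 − 46.48 = 9.52 → 10
  B: 81 + 0.83×(0−81) = 81 − 67.23 = 13.77 → 14
rgb(33, 10, 14) = #210A0E.

#210A0E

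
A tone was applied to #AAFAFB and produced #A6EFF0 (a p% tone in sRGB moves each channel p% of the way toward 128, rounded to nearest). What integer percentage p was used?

#AAFAFB is rgb(170, 250, 251); #A6EFF0 is rgb(166, 239, 240).
On the B channel (widest range): 240 ≈ 251 + (p/100)(128 − 251), so p ≈ 100×(240 − 251)/(128 − 251) = -1100/-123 = 8.94.
p = 9 reproduces all three channels after rounding.

9%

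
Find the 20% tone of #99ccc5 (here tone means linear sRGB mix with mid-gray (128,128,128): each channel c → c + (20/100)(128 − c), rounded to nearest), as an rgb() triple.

rgb(148, 189, 183)

#99ccc5 is rgb(153, 204, 197).
Lerp each channel 20% toward 128:
  R: 153 − 5 = 148 → 148
  G: 204 − 15.2 = 188.8 → 189
  B: 197 − 13.8 = 183.2 → 183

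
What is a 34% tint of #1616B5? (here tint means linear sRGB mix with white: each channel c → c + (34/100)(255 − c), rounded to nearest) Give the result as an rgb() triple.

#1616B5 is rgb(22, 22, 181).
A 34% tint moves each channel 34% toward 255:
  R: 22 + 79.22 = 101.22 → 101
  G: 22 + 0.34×(255−22) = 22 + 79.22 = 101.22 → 101
  B: 181 + 0.34×(255−181) = 181 + 25.16 = 206.16 → 206

rgb(101, 101, 206)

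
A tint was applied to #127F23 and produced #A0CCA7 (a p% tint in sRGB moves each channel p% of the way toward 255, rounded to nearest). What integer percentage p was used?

#127F23 is rgb(18, 127, 35); #A0CCA7 is rgb(160, 204, 167).
On the R channel (widest range): 160 ≈ 18 + (p/100)(255 − 18), so p ≈ 100×(160 − 18)/(255 − 18) = 14200/237 = 59.92.
p = 60 reproduces all three channels after rounding.

60%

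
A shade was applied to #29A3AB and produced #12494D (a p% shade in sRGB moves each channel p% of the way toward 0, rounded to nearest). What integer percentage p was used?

55%

#29A3AB is rgb(41, 163, 171); #12494D is rgb(18, 73, 77).
On the B channel (widest range): 77 ≈ 171 + (p/100)(0 − 171), so p ≈ 100×(77 − 171)/(0 − 171) = -9400/-171 = 54.97.
p = 55 reproduces all three channels after rounding.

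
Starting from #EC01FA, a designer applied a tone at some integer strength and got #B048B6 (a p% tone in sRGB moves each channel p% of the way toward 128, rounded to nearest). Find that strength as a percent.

#EC01FA is rgb(236, 1, 250); #B048B6 is rgb(176, 72, 182).
On the G channel (widest range): 72 ≈ 1 + (p/100)(128 − 1), so p ≈ 100×(72 − 1)/(128 − 1) = 7100/127 = 55.91.
p = 56 reproduces all three channels after rounding.

56%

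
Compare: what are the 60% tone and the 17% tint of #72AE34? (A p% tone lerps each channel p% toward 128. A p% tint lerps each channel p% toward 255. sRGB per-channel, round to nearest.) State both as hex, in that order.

#7A9262, #8ABC57

#72AE34 is rgb(114, 174, 52).
60% tone:
  R: 114 + 0.6×(128−114) = 114 + 8.4 = 122.4 → 122
  G: 174 + 0.6×(128−174) = 174 − 27.6 = 146.4 → 146
  B: 52 + 0.6×(128−52) = 52 + 45.6 = 97.6 → 98
  → #7A9262
17% tint:
  R: 114 + 0.17×(255−114) = 114 + 23.97 = 137.97 → 138
  G: 174 + 0.17×(255−174) = 174 + 13.77 = 187.77 → 188
  B: 52 + 0.17×(255−52) = 52 + 34.51 = 86.51 → 87
  → #8ABC57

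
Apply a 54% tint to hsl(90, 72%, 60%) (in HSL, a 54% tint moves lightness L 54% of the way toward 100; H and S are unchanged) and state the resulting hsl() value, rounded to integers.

hsl(90, 72%, 82%)

L moves 54% from 60 toward 100: 60 + 21.6 = 81.6 → 82.
H and S are unchanged.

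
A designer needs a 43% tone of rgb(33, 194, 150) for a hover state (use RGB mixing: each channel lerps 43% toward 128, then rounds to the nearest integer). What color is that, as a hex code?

#4AA68D

Per channel, c → c + 0.43(128 − c):
  R: 33 + 0.43×(128−33) = 33 + 40.85 = 73.85 → 74
  G: 194 − 28.38 = 165.62 → 166
  B: 150 + 0.43×(128−150) = 150 − 9.46 = 140.54 → 141
rgb(74, 166, 141) = #4AA68D.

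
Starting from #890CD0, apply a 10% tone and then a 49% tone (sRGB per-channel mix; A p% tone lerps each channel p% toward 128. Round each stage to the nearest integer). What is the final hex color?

#890CD0 is rgb(137, 12, 208).
Lerp each channel 10% toward 128:
  R: 137 + 0.1×(128−137) = 137 − 0.9 = 136.1 → 136
  G: 12 + 0.1×(128−12) = 12 + 11.6 = 23.6 → 24
  B: 208 + 0.1×(128−208) = 208 − 8 = 200 → 200
After the tone: rgb(136, 24, 200) = #8818C8.
Per channel, c → c + 0.49(128 − c):
  R: 136 + 0.49×(128−136) = 136 − 3.92 = 132.08 → 132
  G: 24 + 0.49×(128−24) = 24 + 50.96 = 74.96 → 75
  B: 200 + 0.49×(128−200) = 200 − 35.28 = 164.72 → 165
rgb(132, 75, 165) = #844BA5.

#844BA5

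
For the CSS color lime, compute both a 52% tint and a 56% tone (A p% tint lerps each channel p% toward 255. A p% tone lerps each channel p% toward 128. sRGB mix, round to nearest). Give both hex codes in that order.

#85FF85, #48B848

CSS lime is rgb(0, 255, 0).
52% tint:
  R: 0 + 0.52×(255−0) = 0 + 132.6 = 132.6 → 133
  G: 255 + 0.52×(255−255) = 255 + 0 = 255 → 255
  B: 0 + 0.52×(255−0) = 0 + 132.6 = 132.6 → 133
  → #85FF85
56% tone:
  R: 0 + 0.56×(128−0) = 0 + 71.68 = 71.68 → 72
  G: 255 + 0.56×(128−255) = 255 − 71.12 = 183.88 → 184
  B: 0 + 0.56×(128−0) = 0 + 71.68 = 71.68 → 72
  → #48B848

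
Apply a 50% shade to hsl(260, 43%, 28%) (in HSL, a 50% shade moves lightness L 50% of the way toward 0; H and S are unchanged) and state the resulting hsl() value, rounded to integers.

hsl(260, 43%, 14%)

L moves 50% from 28 toward 0: 28 − 14 = 14 → 14.
H and S are unchanged.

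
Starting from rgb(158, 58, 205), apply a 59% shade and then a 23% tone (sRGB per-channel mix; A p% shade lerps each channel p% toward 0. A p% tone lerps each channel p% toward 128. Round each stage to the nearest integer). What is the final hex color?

#4F305E

Lerp each channel 59% toward 0:
  R: 158 + 0.59×(0−158) = 158 − 93.22 = 64.78 → 65
  G: 58 − 34.22 = 23.78 → 24
  B: 205 − 120.95 = 84.05 → 84
After the shade: rgb(65, 24, 84) = #411854.
Per channel, c → c + 0.23(128 − c):
  R: 65 + 14.49 = 79.49 → 79
  G: 24 + 0.23×(128−24) = 24 + 23.92 = 47.92 → 48
  B: 84 + 10.12 = 94.12 → 94
rgb(79, 48, 94) = #4F305E.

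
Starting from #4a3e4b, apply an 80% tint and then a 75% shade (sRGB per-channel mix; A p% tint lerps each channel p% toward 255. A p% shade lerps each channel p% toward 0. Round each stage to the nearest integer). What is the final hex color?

#373637

#4a3e4b is rgb(74, 62, 75).
An 80% tint moves each channel 80% toward 255:
  R: 74 + 0.8×(255−74) = 74 + 144.8 = 218.8 → 219
  G: 62 + 0.8×(255−62) = 62 + 154.4 = 216.4 → 216
  B: 75 + 0.8×(255−75) = 75 + 144 = 219 → 219
After the tint: rgb(219, 216, 219) = #dbd8db.
A 75% shade moves each channel 75% toward 0:
  R: 219 + 0.75×(0−219) = 219 − 164.25 = 54.75 → 55
  G: 216 + 0.75×(0−216) = 216 − 162 = 54 → 54
  B: 219 + 0.75×(0−219) = 219 − 164.25 = 54.75 → 55
rgb(55, 54, 55) = #373637.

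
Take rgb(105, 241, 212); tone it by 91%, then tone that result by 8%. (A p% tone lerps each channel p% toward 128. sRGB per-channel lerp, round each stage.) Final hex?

Lerp each channel 91% toward 128:
  R: 105 + 0.91×(128−105) = 105 + 20.93 = 125.93 → 126
  G: 241 + 0.91×(128−241) = 241 − 102.83 = 138.17 → 138
  B: 212 + 0.91×(128−212) = 212 − 76.44 = 135.56 → 136
After the tone: rgb(126, 138, 136) = #7e8a88.
An 8% tone moves each channel 8% toward 128:
  R: 126 + 0.08×(128−126) = 126 + 0.16 = 126.16 → 126
  G: 138 + 0.08×(128−138) = 138 − 0.8 = 137.2 → 137
  B: 136 − 0.64 = 135.36 → 135
rgb(126, 137, 135) = #7e8987.

#7e8987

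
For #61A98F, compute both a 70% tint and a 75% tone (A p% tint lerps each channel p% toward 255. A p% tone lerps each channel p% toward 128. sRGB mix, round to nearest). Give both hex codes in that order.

#D0E5DD, #788A84

#61A98F is rgb(97, 169, 143).
70% tint:
  R: 97 + 0.7×(255−97) = 97 + 110.6 = 207.6 → 208
  G: 169 + 60.2 = 229.2 → 229
  B: 143 + 0.7×(255−143) = 143 + 78.4 = 221.4 → 221
  → #D0E5DD
75% tone:
  R: 97 + 0.75×(128−97) = 97 + 23.25 = 120.25 → 120
  G: 169 + 0.75×(128−169) = 169 − 30.75 = 138.25 → 138
  B: 143 − 11.25 = 131.75 → 132
  → #788A84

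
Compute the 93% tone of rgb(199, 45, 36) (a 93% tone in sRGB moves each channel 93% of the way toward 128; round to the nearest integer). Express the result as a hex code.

#857A7A

Per channel, c → c + 0.93(128 − c):
  R: 199 + 0.93×(128−199) = 199 − 66.03 = 132.97 → 133
  G: 45 + 0.93×(128−45) = 45 + 77.19 = 122.19 → 122
  B: 36 + 0.93×(128−36) = 36 + 85.56 = 121.56 → 122
rgb(133, 122, 122) = #857A7A.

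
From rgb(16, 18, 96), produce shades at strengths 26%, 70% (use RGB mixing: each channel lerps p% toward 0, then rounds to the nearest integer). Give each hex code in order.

#0c0d47, #05051d

26%: (16 − 4.16 = 11.84→12, 18 − 4.68 = 13.32→13, 96 − 24.96 = 71.04→71) → #0c0d47
70%: (16 − 11.2 = 4.8→5, 18 − 12.6 = 5.4→5, 96 − 67.2 = 28.8→29) → #05051d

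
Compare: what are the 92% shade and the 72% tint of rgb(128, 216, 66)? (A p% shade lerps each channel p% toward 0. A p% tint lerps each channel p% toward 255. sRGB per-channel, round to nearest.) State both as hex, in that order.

92% shade:
  R: 128 − 117.76 = 10.24 → 10
  G: 216 + 0.92×(0−216) = 216 − 198.72 = 17.28 → 17
  B: 66 + 0.92×(0−66) = 66 − 60.72 = 5.28 → 5
  → #0a1105
72% tint:
  R: 128 + 0.72×(255−128) = 128 + 91.44 = 219.44 → 219
  G: 216 + 28.08 = 244.08 → 244
  B: 66 + 0.72×(255−66) = 66 + 136.08 = 202.08 → 202
  → #dbf4ca

#0a1105, #dbf4ca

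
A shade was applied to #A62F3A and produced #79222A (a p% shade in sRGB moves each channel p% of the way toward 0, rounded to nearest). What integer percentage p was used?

#A62F3A is rgb(166, 47, 58); #79222A is rgb(121, 34, 42).
On the R channel (widest range): 121 ≈ 166 + (p/100)(0 − 166), so p ≈ 100×(121 − 166)/(0 − 166) = -4500/-166 = 27.11.
p = 27 reproduces all three channels after rounding.

27%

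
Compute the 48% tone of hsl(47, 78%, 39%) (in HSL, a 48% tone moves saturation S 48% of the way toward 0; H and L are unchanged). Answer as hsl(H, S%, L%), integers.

hsl(47, 41%, 39%)

S moves 48% from 78 toward 0: 78 − 37.44 = 40.56 → 41.
H and L are unchanged.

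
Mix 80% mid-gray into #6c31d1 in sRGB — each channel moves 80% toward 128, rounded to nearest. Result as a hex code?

#6c31d1 is rgb(108, 49, 209).
Lerp each channel 80% toward 128:
  R: 108 + 0.8×(128−108) = 108 + 16 = 124 → 124
  G: 49 + 0.8×(128−49) = 49 + 63.2 = 112.2 → 112
  B: 209 − 64.8 = 144.2 → 144
rgb(124, 112, 144) = #7c7090.

#7c7090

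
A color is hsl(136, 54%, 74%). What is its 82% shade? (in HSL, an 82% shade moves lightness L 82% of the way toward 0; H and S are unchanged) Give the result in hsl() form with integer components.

hsl(136, 54%, 13%)

L moves 82% from 74 toward 0: 74 − 60.68 = 13.32 → 13.
H and S are unchanged.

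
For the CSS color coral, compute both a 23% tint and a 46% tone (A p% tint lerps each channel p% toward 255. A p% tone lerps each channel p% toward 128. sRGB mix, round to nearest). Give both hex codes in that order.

#ff9c78, #c57f66

CSS coral is rgb(255, 127, 80).
23% tint:
  R: 255 + 0 = 255 → 255
  G: 127 + 0.23×(255−127) = 127 + 29.44 = 156.44 → 156
  B: 80 + 0.23×(255−80) = 80 + 40.25 = 120.25 → 120
  → #ff9c78
46% tone:
  R: 255 − 58.42 = 196.58 → 197
  G: 127 + 0.46×(128−127) = 127 + 0.46 = 127.46 → 127
  B: 80 + 22.08 = 102.08 → 102
  → #c57f66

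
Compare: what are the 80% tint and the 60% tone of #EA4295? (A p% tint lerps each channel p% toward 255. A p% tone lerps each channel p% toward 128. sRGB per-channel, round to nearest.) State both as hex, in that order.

#EA4295 is rgb(234, 66, 149).
80% tint:
  R: 234 + 0.8×(255−234) = 234 + 16.8 = 250.8 → 251
  G: 66 + 151.2 = 217.2 → 217
  B: 149 + 84.8 = 233.8 → 234
  → #FBD9EA
60% tone:
  R: 234 + 0.6×(128−234) = 234 − 63.6 = 170.4 → 170
  G: 66 + 0.6×(128−66) = 66 + 37.2 = 103.2 → 103
  B: 149 + 0.6×(128−149) = 149 − 12.6 = 136.4 → 136
  → #AA6788

#FBD9EA, #AA6788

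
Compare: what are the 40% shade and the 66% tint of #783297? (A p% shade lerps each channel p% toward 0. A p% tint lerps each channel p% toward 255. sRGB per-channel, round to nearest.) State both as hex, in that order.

#481e5b, #d1b9dc

#783297 is rgb(120, 50, 151).
40% shade:
  R: 120 − 48 = 72 → 72
  G: 50 − 20 = 30 → 30
  B: 151 − 60.4 = 90.6 → 91
  → #481e5b
66% tint:
  R: 120 + 0.66×(255−120) = 120 + 89.1 = 209.1 → 209
  G: 50 + 135.3 = 185.3 → 185
  B: 151 + 0.66×(255−151) = 151 + 68.64 = 219.64 → 220
  → #d1b9dc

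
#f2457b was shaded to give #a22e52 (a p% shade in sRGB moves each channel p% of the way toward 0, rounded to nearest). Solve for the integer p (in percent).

33%

#f2457b is rgb(242, 69, 123); #a22e52 is rgb(162, 46, 82).
On the R channel (widest range): 162 ≈ 242 + (p/100)(0 − 242), so p ≈ 100×(162 − 242)/(0 − 242) = -8000/-242 = 33.06.
p = 33 reproduces all three channels after rounding.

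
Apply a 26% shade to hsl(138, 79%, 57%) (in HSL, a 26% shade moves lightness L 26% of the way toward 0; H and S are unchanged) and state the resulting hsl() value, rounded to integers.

L moves 26% from 57 toward 0: 57 − 14.82 = 42.18 → 42.
H and S are unchanged.

hsl(138, 79%, 42%)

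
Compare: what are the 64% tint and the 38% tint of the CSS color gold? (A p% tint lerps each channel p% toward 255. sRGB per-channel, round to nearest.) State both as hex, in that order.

#fff1a3, #ffe661

CSS gold is rgb(255, 215, 0).
64% tint:
  R: 255 + 0.64×(255−255) = 255 + 0 = 255 → 255
  G: 215 + 0.64×(255−215) = 215 + 25.6 = 240.6 → 241
  B: 0 + 0.64×(255−0) = 0 + 163.2 = 163.2 → 163
  → #fff1a3
38% tint:
  R: 255 + 0.38×(255−255) = 255 + 0 = 255 → 255
  G: 215 + 15.2 = 230.2 → 230
  B: 0 + 0.38×(255−0) = 0 + 96.9 = 96.9 → 97
  → #ffe661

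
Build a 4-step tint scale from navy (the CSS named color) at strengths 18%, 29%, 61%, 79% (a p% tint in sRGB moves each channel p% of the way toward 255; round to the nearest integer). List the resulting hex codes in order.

#2E2E97, #4A4AA5, #9C9CCD, #C9C9E4

CSS navy is rgb(0, 0, 128).
18%: (0 + 45.9 = 45.9→46, 0 + 45.9 = 45.9→46, 128 + 22.86 = 150.86→151) → #2E2E97
29%: (0 + 73.95 = 73.95→74, 0 + 73.95 = 73.95→74, 128 + 36.83 = 164.83→165) → #4A4AA5
61%: (0 + 155.55 = 155.55→156, 0 + 155.55 = 155.55→156, 128 + 77.47 = 205.47→205) → #9C9CCD
79%: (0 + 201.45 = 201.45→201, 0 + 201.45 = 201.45→201, 128 + 100.33 = 228.33→228) → #C9C9E4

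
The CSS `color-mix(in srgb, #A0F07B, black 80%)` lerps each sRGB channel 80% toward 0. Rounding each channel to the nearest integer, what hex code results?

#203019

#A0F07B is rgb(160, 240, 123).
Lerp each channel 80% toward 0:
  R: 160 − 128 = 32 → 32
  G: 240 + 0.8×(0−240) = 240 − 192 = 48 → 48
  B: 123 − 98.4 = 24.6 → 25
rgb(32, 48, 25) = #203019.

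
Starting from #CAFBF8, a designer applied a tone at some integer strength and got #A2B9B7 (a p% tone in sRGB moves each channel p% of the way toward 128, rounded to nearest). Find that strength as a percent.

54%

#CAFBF8 is rgb(202, 251, 248); #A2B9B7 is rgb(162, 185, 183).
On the G channel (widest range): 185 ≈ 251 + (p/100)(128 − 251), so p ≈ 100×(185 − 251)/(128 − 251) = -6600/-123 = 53.66.
p = 54 reproduces all three channels after rounding.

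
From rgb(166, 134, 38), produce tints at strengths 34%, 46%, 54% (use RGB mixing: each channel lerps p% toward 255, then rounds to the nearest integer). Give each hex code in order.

34%: (166 + 30.26 = 196.26→196, 134 + 41.14 = 175.14→175, 38 + 73.78 = 111.78→112) → #c4af70
46%: (166 + 40.94 = 206.94→207, 134 + 55.66 = 189.66→190, 38 + 99.82 = 137.82→138) → #cfbe8a
54%: (166 + 48.06 = 214.06→214, 134 + 65.34 = 199.34→199, 38 + 117.18 = 155.18→155) → #d6c79b

#c4af70, #cfbe8a, #d6c79b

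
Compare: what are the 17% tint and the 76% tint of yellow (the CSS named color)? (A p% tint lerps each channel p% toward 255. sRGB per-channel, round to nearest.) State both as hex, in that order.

CSS yellow is rgb(255, 255, 0).
17% tint:
  R: 255 + 0 = 255 → 255
  G: 255 + 0 = 255 → 255
  B: 0 + 43.35 = 43.35 → 43
  → #FFFF2B
76% tint:
  R: 255 + 0 = 255 → 255
  G: 255 + 0.76×(255−255) = 255 + 0 = 255 → 255
  B: 0 + 0.76×(255−0) = 0 + 193.8 = 193.8 → 194
  → #FFFFC2

#FFFF2B, #FFFFC2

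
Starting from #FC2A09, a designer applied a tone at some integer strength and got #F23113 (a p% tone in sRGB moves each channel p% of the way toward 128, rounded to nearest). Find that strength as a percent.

#FC2A09 is rgb(252, 42, 9); #F23113 is rgb(242, 49, 19).
On the R channel (widest range): 242 ≈ 252 + (p/100)(128 − 252), so p ≈ 100×(242 − 252)/(128 − 252) = -1000/-124 = 8.06.
p = 8 reproduces all three channels after rounding.

8%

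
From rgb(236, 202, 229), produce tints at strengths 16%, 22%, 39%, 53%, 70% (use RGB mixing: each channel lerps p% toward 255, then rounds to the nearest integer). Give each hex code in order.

#efd2e9, #f0d6eb, #f3dfef, #f6e6f3, #f9eff7

16%: (236 + 3.04 = 239.04→239, 202 + 8.48 = 210.48→210, 229 + 4.16 = 233.16→233) → #efd2e9
22%: (236 + 4.18 = 240.18→240, 202 + 11.66 = 213.66→214, 229 + 5.72 = 234.72→235) → #f0d6eb
39%: (236 + 7.41 = 243.41→243, 202 + 20.67 = 222.67→223, 229 + 10.14 = 239.14→239) → #f3dfef
53%: (236 + 10.07 = 246.07→246, 202 + 28.09 = 230.09→230, 229 + 13.78 = 242.78→243) → #f6e6f3
70%: (236 + 13.3 = 249.3→249, 202 + 37.1 = 239.1→239, 229 + 18.2 = 247.2→247) → #f9eff7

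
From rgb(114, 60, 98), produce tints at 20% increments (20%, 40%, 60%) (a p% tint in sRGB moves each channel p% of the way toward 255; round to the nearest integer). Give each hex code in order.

#8E6381, #AA8AA1, #C7B1C0

20%: (114 + 28.2 = 142.2→142, 60 + 39 = 99→99, 98 + 31.4 = 129.4→129) → #8E6381
40%: (114 + 56.4 = 170.4→170, 60 + 78 = 138→138, 98 + 62.8 = 160.8→161) → #AA8AA1
60%: (114 + 84.6 = 198.6→199, 60 + 117 = 177→177, 98 + 94.2 = 192.2→192) → #C7B1C0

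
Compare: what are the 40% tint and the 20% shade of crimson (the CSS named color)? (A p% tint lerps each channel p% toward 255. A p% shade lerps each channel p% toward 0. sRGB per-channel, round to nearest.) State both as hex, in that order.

CSS crimson is rgb(220, 20, 60).
40% tint:
  R: 220 + 0.4×(255−220) = 220 + 14 = 234 → 234
  G: 20 + 0.4×(255−20) = 20 + 94 = 114 → 114
  B: 60 + 0.4×(255−60) = 60 + 78 = 138 → 138
  → #EA728A
20% shade:
  R: 220 + 0.2×(0−220) = 220 − 44 = 176 → 176
  G: 20 + 0.2×(0−20) = 20 − 4 = 16 → 16
  B: 60 + 0.2×(0−60) = 60 − 12 = 48 → 48
  → #B01030

#EA728A, #B01030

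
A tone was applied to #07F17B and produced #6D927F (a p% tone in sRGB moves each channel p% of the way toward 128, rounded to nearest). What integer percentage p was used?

#07F17B is rgb(7, 241, 123); #6D927F is rgb(109, 146, 127).
On the R channel (widest range): 109 ≈ 7 + (p/100)(128 − 7), so p ≈ 100×(109 − 7)/(128 − 7) = 10200/121 = 84.30.
p = 84 reproduces all three channels after rounding.

84%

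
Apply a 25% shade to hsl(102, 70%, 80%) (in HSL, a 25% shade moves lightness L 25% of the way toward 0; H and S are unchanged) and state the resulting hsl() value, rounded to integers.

L moves 25% from 80 toward 0: 80 − 20 = 60 → 60.
H and S are unchanged.

hsl(102, 70%, 60%)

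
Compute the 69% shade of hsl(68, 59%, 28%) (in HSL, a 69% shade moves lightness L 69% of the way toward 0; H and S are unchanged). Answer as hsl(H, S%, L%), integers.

L moves 69% from 28 toward 0: 28 − 19.32 = 8.68 → 9.
H and S are unchanged.

hsl(68, 59%, 9%)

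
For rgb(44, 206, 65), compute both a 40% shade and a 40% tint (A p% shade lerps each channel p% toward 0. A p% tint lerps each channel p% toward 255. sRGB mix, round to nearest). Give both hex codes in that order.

#1A7C27, #80E28D

40% shade:
  R: 44 + 0.4×(0−44) = 44 − 17.6 = 26.4 → 26
  G: 206 + 0.4×(0−206) = 206 − 82.4 = 123.6 → 124
  B: 65 − 26 = 39 → 39
  → #1A7C27
40% tint:
  R: 44 + 0.4×(255−44) = 44 + 84.4 = 128.4 → 128
  G: 206 + 19.6 = 225.6 → 226
  B: 65 + 76 = 141 → 141
  → #80E28D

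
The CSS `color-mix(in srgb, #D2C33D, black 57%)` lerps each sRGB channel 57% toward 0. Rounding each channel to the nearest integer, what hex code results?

#5A541A

#D2C33D is rgb(210, 195, 61).
Per channel, c → c + 0.57(0 − c):
  R: 210 + 0.57×(0−210) = 210 − 119.7 = 90.3 → 90
  G: 195 + 0.57×(0−195) = 195 − 111.15 = 83.85 → 84
  B: 61 + 0.57×(0−61) = 61 − 34.77 = 26.23 → 26
rgb(90, 84, 26) = #5A541A.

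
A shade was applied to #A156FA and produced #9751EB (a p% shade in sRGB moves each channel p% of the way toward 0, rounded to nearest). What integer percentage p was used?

6%

#A156FA is rgb(161, 86, 250); #9751EB is rgb(151, 81, 235).
On the B channel (widest range): 235 ≈ 250 + (p/100)(0 − 250), so p ≈ 100×(235 − 250)/(0 − 250) = -1500/-250 = 6.00.
p = 6 reproduces all three channels after rounding.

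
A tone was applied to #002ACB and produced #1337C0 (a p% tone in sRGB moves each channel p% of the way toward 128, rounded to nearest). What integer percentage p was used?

#002ACB is rgb(0, 42, 203); #1337C0 is rgb(19, 55, 192).
On the R channel (widest range): 19 ≈ 0 + (p/100)(128 − 0), so p ≈ 100×(19 − 0)/(128 − 0) = 1900/128 = 14.84.
p = 15 reproduces all three channels after rounding.

15%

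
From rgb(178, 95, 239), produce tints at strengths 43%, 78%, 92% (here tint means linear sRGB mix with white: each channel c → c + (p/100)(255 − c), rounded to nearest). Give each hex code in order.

#D3A4F6, #EEDCFB, #F9F2FE

43%: (178 + 33.11 = 211.11→211, 95 + 68.8 = 163.8→164, 239 + 6.88 = 245.88→246) → #D3A4F6
78%: (178 + 60.06 = 238.06→238, 95 + 124.8 = 219.8→220, 239 + 12.48 = 251.48→251) → #EEDCFB
92%: (178 + 70.84 = 248.84→249, 95 + 147.2 = 242.2→242, 239 + 14.72 = 253.72→254) → #F9F2FE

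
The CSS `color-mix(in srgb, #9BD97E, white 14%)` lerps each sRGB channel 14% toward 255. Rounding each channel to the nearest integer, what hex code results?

#9BD97E is rgb(155, 217, 126).
Lerp each channel 14% toward 255:
  R: 155 + 0.14×(255−155) = 155 + 14 = 169 → 169
  G: 217 + 0.14×(255−217) = 217 + 5.32 = 222.32 → 222
  B: 126 + 0.14×(255−126) = 126 + 18.06 = 144.06 → 144
rgb(169, 222, 144) = #A9DE90.

#A9DE90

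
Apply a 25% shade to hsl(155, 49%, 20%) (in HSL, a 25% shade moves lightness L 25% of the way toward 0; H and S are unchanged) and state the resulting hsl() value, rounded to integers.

L moves 25% from 20 toward 0: 20 − 5 = 15 → 15.
H and S are unchanged.

hsl(155, 49%, 15%)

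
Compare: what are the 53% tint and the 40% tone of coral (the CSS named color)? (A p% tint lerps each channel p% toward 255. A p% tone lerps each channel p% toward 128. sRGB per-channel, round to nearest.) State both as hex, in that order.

CSS coral is rgb(255, 127, 80).
53% tint:
  R: 255 + 0.53×(255−255) = 255 + 0 = 255 → 255
  G: 127 + 67.84 = 194.84 → 195
  B: 80 + 0.53×(255−80) = 80 + 92.75 = 172.75 → 173
  → #ffc3ad
40% tone:
  R: 255 + 0.4×(128−255) = 255 − 50.8 = 204.2 → 204
  G: 127 + 0.4×(128−127) = 127 + 0.4 = 127.4 → 127
  B: 80 + 0.4×(128−80) = 80 + 19.2 = 99.2 → 99
  → #cc7f63

#ffc3ad, #cc7f63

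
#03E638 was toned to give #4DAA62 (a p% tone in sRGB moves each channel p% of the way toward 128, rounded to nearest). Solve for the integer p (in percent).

#03E638 is rgb(3, 230, 56); #4DAA62 is rgb(77, 170, 98).
On the R channel (widest range): 77 ≈ 3 + (p/100)(128 − 3), so p ≈ 100×(77 − 3)/(128 − 3) = 7400/125 = 59.20.
p = 59 reproduces all three channels after rounding.

59%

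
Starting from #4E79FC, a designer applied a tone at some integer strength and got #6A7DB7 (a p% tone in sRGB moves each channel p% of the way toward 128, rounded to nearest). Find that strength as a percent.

#4E79FC is rgb(78, 121, 252); #6A7DB7 is rgb(106, 125, 183).
On the B channel (widest range): 183 ≈ 252 + (p/100)(128 − 252), so p ≈ 100×(183 − 252)/(128 − 252) = -6900/-124 = 55.65.
p = 56 reproduces all three channels after rounding.

56%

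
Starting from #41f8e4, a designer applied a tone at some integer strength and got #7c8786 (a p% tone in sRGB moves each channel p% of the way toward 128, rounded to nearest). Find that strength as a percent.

#41f8e4 is rgb(65, 248, 228); #7c8786 is rgb(124, 135, 134).
On the G channel (widest range): 135 ≈ 248 + (p/100)(128 − 248), so p ≈ 100×(135 − 248)/(128 − 248) = -11300/-120 = 94.17.
p = 94 reproduces all three channels after rounding.

94%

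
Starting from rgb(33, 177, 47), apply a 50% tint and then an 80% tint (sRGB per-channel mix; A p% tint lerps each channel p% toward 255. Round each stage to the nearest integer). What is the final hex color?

#E9F7EA

Lerp each channel 50% toward 255:
  R: 33 + 111 = 144 → 144
  G: 177 + 39 = 216 → 216
  B: 47 + 0.5×(255−47) = 47 + 104 = 151 → 151
After the tint: rgb(144, 216, 151) = #90D897.
Per channel, c → c + 0.8(255 − c):
  R: 144 + 88.8 = 232.8 → 233
  G: 216 + 0.8×(255−216) = 216 + 31.2 = 247.2 → 247
  B: 151 + 83.2 = 234.2 → 234
rgb(233, 247, 234) = #E9F7EA.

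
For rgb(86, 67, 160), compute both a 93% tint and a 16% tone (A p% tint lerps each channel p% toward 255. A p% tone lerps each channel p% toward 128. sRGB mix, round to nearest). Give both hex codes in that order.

93% tint:
  R: 86 + 157.17 = 243.17 → 243
  G: 67 + 0.93×(255−67) = 67 + 174.84 = 241.84 → 242
  B: 160 + 88.35 = 248.35 → 248
  → #F3F2F8
16% tone:
  R: 86 + 6.72 = 92.72 → 93
  G: 67 + 0.16×(128−67) = 67 + 9.76 = 76.76 → 77
  B: 160 + 0.16×(128−160) = 160 − 5.12 = 154.88 → 155
  → #5D4D9B

#F3F2F8, #5D4D9B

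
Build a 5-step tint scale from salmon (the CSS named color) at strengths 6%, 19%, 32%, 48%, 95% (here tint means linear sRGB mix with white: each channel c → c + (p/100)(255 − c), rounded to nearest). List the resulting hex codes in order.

CSS salmon is rgb(250, 128, 114).
6%: (250→250, 128 + 7.62 = 135.62→136, 114 + 8.46 = 122.46→122) → #FA887A
19%: (250 + 0.95 = 250.95→251, 128 + 24.13 = 152.13→152, 114 + 26.79 = 140.79→141) → #FB988D
32%: (250 + 1.6 = 251.6→252, 128 + 40.64 = 168.64→169, 114 + 45.12 = 159.12→159) → #FCA99F
48%: (250 + 2.4 = 252.4→252, 128 + 60.96 = 188.96→189, 114 + 67.68 = 181.68→182) → #FCBDB6
95%: (250 + 4.75 = 254.75→255, 128 + 120.65 = 248.65→249, 114 + 133.95 = 247.95→248) → #FFF9F8

#FA887A, #FB988D, #FCA99F, #FCBDB6, #FFF9F8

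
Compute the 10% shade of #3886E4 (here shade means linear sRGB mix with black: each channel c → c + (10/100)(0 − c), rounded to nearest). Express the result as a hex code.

#3279CD

#3886E4 is rgb(56, 134, 228).
Lerp each channel 10% toward 0:
  R: 56 + 0.1×(0−56) = 56 − 5.6 = 50.4 → 50
  G: 134 − 13.4 = 120.6 → 121
  B: 228 + 0.1×(0−228) = 228 − 22.8 = 205.2 → 205
rgb(50, 121, 205) = #3279CD.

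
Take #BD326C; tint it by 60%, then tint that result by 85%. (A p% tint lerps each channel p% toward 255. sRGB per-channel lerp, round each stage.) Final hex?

#FBF3F6

#BD326C is rgb(189, 50, 108).
A 60% tint moves each channel 60% toward 255:
  R: 189 + 0.6×(255−189) = 189 + 39.6 = 228.6 → 229
  G: 50 + 0.6×(255−50) = 50 + 123 = 173 → 173
  B: 108 + 88.2 = 196.2 → 196
After the tint: rgb(229, 173, 196) = #E5ADC4.
Per channel, c → c + 0.85(255 − c):
  R: 229 + 0.85×(255−229) = 229 + 22.1 = 251.1 → 251
  G: 173 + 69.7 = 242.7 → 243
  B: 196 + 0.85×(255−196) = 196 + 50.15 = 246.15 → 246
rgb(251, 243, 246) = #FBF3F6.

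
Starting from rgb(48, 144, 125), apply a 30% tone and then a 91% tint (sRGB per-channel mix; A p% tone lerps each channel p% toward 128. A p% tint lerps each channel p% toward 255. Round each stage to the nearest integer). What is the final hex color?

#EFF5F3

Lerp each channel 30% toward 128:
  R: 48 + 0.3×(128−48) = 48 + 24 = 72 → 72
  G: 144 + 0.3×(128−144) = 144 − 4.8 = 139.2 → 139
  B: 125 + 0.9 = 125.9 → 126
After the tone: rgb(72, 139, 126) = #488B7E.
A 91% tint moves each channel 91% toward 255:
  R: 72 + 166.53 = 238.53 → 239
  G: 139 + 0.91×(255−139) = 139 + 105.56 = 244.56 → 245
  B: 126 + 0.91×(255−126) = 126 + 117.39 = 243.39 → 243
rgb(239, 245, 243) = #EFF5F3.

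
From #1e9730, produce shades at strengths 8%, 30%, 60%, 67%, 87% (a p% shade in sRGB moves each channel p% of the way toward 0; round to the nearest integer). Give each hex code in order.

#1e9730 is rgb(30, 151, 48).
8%: (30 − 2.4 = 27.6→28, 151 − 12.08 = 138.92→139, 48 − 3.84 = 44.16→44) → #1c8b2c
30%: (30 − 9 = 21→21, 151 − 45.3 = 105.7→106, 48 − 14.4 = 33.6→34) → #156a22
60%: (30 − 18 = 12→12, 151 − 90.6 = 60.4→60, 48 − 28.8 = 19.2→19) → #0c3c13
67%: (30 − 20.1 = 9.9→10, 151 − 101.17 = 49.83→50, 48 − 32.16 = 15.84→16) → #0a3210
87%: (30 − 26.1 = 3.9→4, 151 − 131.37 = 19.63→20, 48 − 41.76 = 6.24→6) → #041406

#1c8b2c, #156a22, #0c3c13, #0a3210, #041406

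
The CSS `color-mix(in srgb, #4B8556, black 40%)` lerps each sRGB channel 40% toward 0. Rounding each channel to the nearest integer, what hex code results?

#2D5034

#4B8556 is rgb(75, 133, 86).
A 40% shade moves each channel 40% toward 0:
  R: 75 − 30 = 45 → 45
  G: 133 + 0.4×(0−133) = 133 − 53.2 = 79.8 → 80
  B: 86 + 0.4×(0−86) = 86 − 34.4 = 51.6 → 52
rgb(45, 80, 52) = #2D5034.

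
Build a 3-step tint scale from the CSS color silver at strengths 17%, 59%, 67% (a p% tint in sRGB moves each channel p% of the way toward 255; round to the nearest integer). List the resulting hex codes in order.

CSS silver is rgb(192, 192, 192).
17%: (192 + 10.71 = 202.71→203, 192 + 10.71 = 202.71→203, 192 + 10.71 = 202.71→203) → #CBCBCB
59%: (192 + 37.17 = 229.17→229, 192 + 37.17 = 229.17→229, 192 + 37.17 = 229.17→229) → #E5E5E5
67%: (192 + 42.21 = 234.21→234, 192 + 42.21 = 234.21→234, 192 + 42.21 = 234.21→234) → #EAEAEA

#CBCBCB, #E5E5E5, #EAEAEA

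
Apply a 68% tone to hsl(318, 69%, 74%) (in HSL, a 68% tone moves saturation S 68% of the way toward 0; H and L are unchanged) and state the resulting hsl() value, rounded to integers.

S moves 68% from 69 toward 0: 69 − 46.92 = 22.08 → 22.
H and L are unchanged.

hsl(318, 22%, 74%)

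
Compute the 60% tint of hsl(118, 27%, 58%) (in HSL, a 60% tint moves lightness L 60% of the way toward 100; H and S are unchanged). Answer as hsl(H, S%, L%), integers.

L moves 60% from 58 toward 100: 58 + 25.2 = 83.2 → 83.
H and S are unchanged.

hsl(118, 27%, 83%)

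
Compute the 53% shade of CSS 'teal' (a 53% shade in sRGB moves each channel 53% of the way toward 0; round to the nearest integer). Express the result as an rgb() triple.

rgb(0, 60, 60)

CSS teal is rgb(0, 128, 128).
Lerp each channel 53% toward 0:
  R: 0 + 0.53×(0−0) = 0 + 0 = 0 → 0
  G: 128 + 0.53×(0−128) = 128 − 67.84 = 60.16 → 60
  B: 128 − 67.84 = 60.16 → 60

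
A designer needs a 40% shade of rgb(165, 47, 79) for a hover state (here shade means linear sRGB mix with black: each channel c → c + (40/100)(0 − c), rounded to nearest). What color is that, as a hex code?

#631C2F

Per channel, c → c + 0.4(0 − c):
  R: 165 + 0.4×(0−165) = 165 − 66 = 99 → 99
  G: 47 + 0.4×(0−47) = 47 − 18.8 = 28.2 → 28
  B: 79 + 0.4×(0−79) = 79 − 31.6 = 47.4 → 47
rgb(99, 28, 47) = #631C2F.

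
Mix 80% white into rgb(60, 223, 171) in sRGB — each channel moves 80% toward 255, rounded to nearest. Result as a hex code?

An 80% tint moves each channel 80% toward 255:
  R: 60 + 156 = 216 → 216
  G: 223 + 0.8×(255−223) = 223 + 25.6 = 248.6 → 249
  B: 171 + 0.8×(255−171) = 171 + 67.2 = 238.2 → 238
rgb(216, 249, 238) = #d8f9ee.

#d8f9ee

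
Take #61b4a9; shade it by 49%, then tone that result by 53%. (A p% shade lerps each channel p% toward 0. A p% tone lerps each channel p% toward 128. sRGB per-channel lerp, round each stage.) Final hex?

#5b6f6c

#61b4a9 is rgb(97, 180, 169).
A 49% shade moves each channel 49% toward 0:
  R: 97 + 0.49×(0−97) = 97 − 47.53 = 49.47 → 49
  G: 180 + 0.49×(0−180) = 180 − 88.2 = 91.8 → 92
  B: 169 − 82.81 = 86.19 → 86
After the shade: rgb(49, 92, 86) = #315c56.
A 53% tone moves each channel 53% toward 128:
  R: 49 + 0.53×(128−49) = 49 + 41.87 = 90.87 → 91
  G: 92 + 19.08 = 111.08 → 111
  B: 86 + 0.53×(128−86) = 86 + 22.26 = 108.26 → 108
rgb(91, 111, 108) = #5b6f6c.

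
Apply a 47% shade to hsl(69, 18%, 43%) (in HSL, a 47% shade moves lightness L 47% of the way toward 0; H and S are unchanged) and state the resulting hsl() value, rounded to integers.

L moves 47% from 43 toward 0: 43 − 20.21 = 22.79 → 23.
H and S are unchanged.

hsl(69, 18%, 23%)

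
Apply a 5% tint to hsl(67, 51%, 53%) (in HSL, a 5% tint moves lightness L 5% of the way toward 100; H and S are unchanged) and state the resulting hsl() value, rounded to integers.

L moves 5% from 53 toward 100: 53 + 2.35 = 55.35 → 55.
H and S are unchanged.

hsl(67, 51%, 55%)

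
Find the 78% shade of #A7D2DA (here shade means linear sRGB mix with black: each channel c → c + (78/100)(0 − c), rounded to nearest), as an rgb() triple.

#A7D2DA is rgb(167, 210, 218).
A 78% shade moves each channel 78% toward 0:
  R: 167 + 0.78×(0−167) = 167 − 130.26 = 36.74 → 37
  G: 210 − 163.8 = 46.2 → 46
  B: 218 + 0.78×(0−218) = 218 − 170.04 = 47.96 → 48

rgb(37, 46, 48)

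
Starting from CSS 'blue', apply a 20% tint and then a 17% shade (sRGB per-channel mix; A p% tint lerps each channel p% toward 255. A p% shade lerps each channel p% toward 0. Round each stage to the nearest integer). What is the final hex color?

#2A2AD4

CSS blue is rgb(0, 0, 255).
A 20% tint moves each channel 20% toward 255:
  R: 0 + 51 = 51 → 51
  G: 0 + 51 = 51 → 51
  B: 255 + 0.2×(255−255) = 255 + 0 = 255 → 255
After the tint: rgb(51, 51, 255) = #3333FF.
Lerp each channel 17% toward 0:
  R: 51 + 0.17×(0−51) = 51 − 8.67 = 42.33 → 42
  G: 51 + 0.17×(0−51) = 51 − 8.67 = 42.33 → 42
  B: 255 − 43.35 = 211.65 → 212
rgb(42, 42, 212) = #2A2AD4.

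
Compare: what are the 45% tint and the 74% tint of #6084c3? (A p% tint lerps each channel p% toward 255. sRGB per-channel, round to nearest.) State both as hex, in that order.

#6084c3 is rgb(96, 132, 195).
45% tint:
  R: 96 + 0.45×(255−96) = 96 + 71.55 = 167.55 → 168
  G: 132 + 55.35 = 187.35 → 187
  B: 195 + 27 = 222 → 222
  → #a8bbde
74% tint:
  R: 96 + 117.66 = 213.66 → 214
  G: 132 + 0.74×(255−132) = 132 + 91.02 = 223.02 → 223
  B: 195 + 0.74×(255−195) = 195 + 44.4 = 239.4 → 239
  → #d6dfef

#a8bbde, #d6dfef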